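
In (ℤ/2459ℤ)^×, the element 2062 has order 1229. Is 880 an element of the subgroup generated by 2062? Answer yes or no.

yes

880 ∈ ⟨2062⟩ iff 880^1229 ≡ 1 (mod 2459), since |⟨2062⟩| = 1229.
880^1229 mod 2459 = 1.
Since 1 = 1, 880 lies in the subgroup.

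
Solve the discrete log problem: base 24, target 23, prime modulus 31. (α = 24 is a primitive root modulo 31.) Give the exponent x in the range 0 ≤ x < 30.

9

Successive powers of 24 modulo 31:
  24^0=1  24^1=24  24^2=18  24^3=29  24^4=14  24^5=26
  24^6=4  24^7=3  24^8=10  24^9=23
So 24^9 ≡ 23 (mod 31), giving x = 9.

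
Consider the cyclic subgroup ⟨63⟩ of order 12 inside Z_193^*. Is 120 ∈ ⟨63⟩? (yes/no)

no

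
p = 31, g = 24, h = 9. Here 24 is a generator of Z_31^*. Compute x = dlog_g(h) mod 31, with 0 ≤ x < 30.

Successive powers of 24 modulo 31:
  24^0=1  24^1=24  24^2=18  24^3=29  24^4=14  24^5=26
  24^6=4  24^7=3  24^8=10  24^9=23  24^10=25  24^11=11
  24^12=16  24^13=12  24^14=9
So 24^14 ≡ 9 (mod 31), giving x = 14.

14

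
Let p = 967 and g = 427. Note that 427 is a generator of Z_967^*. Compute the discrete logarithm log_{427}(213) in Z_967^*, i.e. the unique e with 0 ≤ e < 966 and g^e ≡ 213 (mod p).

Baby-step giant-step with m = ceil(sqrt(966)) = 32.
Baby table (427^j mod 967 for j=0..31):
  0:1  1:427  2:533  3:346  4:758  5:688  6:775  7:211
  8:166  9:291  10:481  11:383  12:118  13:102  14:39  15:214
  16:480  17:923  18:552  19:723  20:248  21:493  22:672  23:712
  24:386  25:432  26:734  27:110  28:554  29:610  30:347  31:218
Giant step factor: 427^(-32) ≡ 750 (mod 967).
Scan 213·750^i mod 967 for i = 0, 1, …:
  i=0: 213   i=1: 195   i=2: 233   i=3: 690
  i=4: 155   i=5: 210   i=6: 846   i=7: 148
  i=8: 762   i=9: 3     …   i=16: 220
  i=17: 610
Match at i=17, j=29: e = 17·32 + 29 = 573.

573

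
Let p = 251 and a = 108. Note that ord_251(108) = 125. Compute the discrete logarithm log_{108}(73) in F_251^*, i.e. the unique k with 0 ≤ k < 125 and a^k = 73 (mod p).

113

Baby-step giant-step with m = ceil(sqrt(125)) = 12.
Baby table (108^j mod 251 for j=0..11):
  0:1  1:108  2:118  3:194  4:119  5:51  6:237  7:245
  8:105  9:45  10:91  11:39
Giant step factor: 108^(-12) ≡ 73 (mod 251).
Scan 73·73^i mod 251 for i = 0, 1, …:
  i=0: 73   i=1: 58   i=2: 218   i=3: 101
  i=4: 94   i=5: 85   i=6: 181   i=7: 161
  i=8: 207   i=9: 51
Match at i=9, j=5: k = 9·12 + 5 = 113.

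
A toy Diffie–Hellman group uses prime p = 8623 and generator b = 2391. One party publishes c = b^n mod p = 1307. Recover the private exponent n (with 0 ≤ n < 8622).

Baby-step giant-step with m = ceil(sqrt(8622)) = 93.
Baby table (2391^j mod 8623 for j=0..92):
  0:1  1:2391  2:8455  3:3593  4:2355  5:8609  6:1018  7:2352
  8:1436  9:1522  10:196  11:2994  12:1564  13:5765  14:4561  15:5879
  16:1199  17:3973  18:5520  19:5130  20:3924  21:460  22:4739  23:327
  24:5787  25:5425  26:2183  27:2638  28:4045  29:5212  30:1657  31:3930
  32:6183  33:3731  34:4639  35:2671  36:5341  37:8291  38:8127  39:4038
  40:5721  41:2833  42:4648  43:6944  44:3829  45:6136  46:3453  47:3912
  48:6260  49:6755  50:326  51:3396  52:5593  53:7213  54:283  55:4059
  56:4194  57:7928  58:2494  59:4661  60:3535  61:1645  62:1107  63:8199
  64:3730  65:2248  66:2839  67:1748  68:5936  69:8141  70:3020  71:3369
  72:1397  73:3126  74:6748  75:835  76:4572  77:6311  78:7974  79:381
  80:5556  81:4976  82:6499  83:463  84:3289  85:8446  86:7943  87:3867
  88:2141  89:5692  90:2478  91:897  92:6223
Giant step factor: 2391^(-93) ≡ 7934 (mod 8623).
Scan 1307·7934^i mod 8623 for i = 0, 1, …:
  i=0: 1307   i=1: 4892   i=2: 1005   i=3: 6018
  i=4: 1261   i=5: 2094   i=6: 5898   i=7: 6334
  i=8: 7735   i=9: 8222     …   i=46: 4201
  i=47: 2839
Match at i=47, j=66: n = 47·93 + 66 = 4437.

4437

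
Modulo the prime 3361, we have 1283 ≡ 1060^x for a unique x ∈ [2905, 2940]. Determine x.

2907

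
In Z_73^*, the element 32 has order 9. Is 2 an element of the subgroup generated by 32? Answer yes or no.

yes

⟨32⟩ has order 9; its elements mod 73 are {1, 2, 4, 8, 16, 32, 37, 55, 64}.
2 is in this set.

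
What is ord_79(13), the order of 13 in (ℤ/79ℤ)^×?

The order of 13 must divide p − 1 = 78 = 2 · 3 · 13.
Divisors: 1, 2, 3, 6, 13, 26, 39, 78.
Check each in increasing order: 13^1 ≡ 13;  13^2 ≡ 11;  13^3 ≡ 64;  13^6 ≡ 67;  13^13 ≡ 55;  13^26 ≡ 23;  13^39 ≡ 1.
Smallest exponent giving 1 is 39.

39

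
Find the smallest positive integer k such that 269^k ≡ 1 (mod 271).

The order of 269 must divide p − 1 = 270 = 2 · 3^3 · 5.
Divisors: 1, 2, 3, 5, 6, 9, 10, 15, 18, 27, 30, 45, 54, 90, 135, 270.
Check each in increasing order: 269^1 ≡ 269;  269^2 ≡ 4;  269^3 ≡ 263;  269^5 ≡ 239;  269^6 ≡ 64;  269^9 ≡ 30;  269^10 ≡ 211;  269^15 ≡ 23;  269^18 ≡ 87;  269^27 ≡ 171;  269^30 ≡ 258;  269^45 ≡ 243;  269^54 ≡ 244;  269^90 ≡ 242;  269^135 ≡ 270;  269^270 ≡ 1.
Smallest exponent giving 1 is 270.

270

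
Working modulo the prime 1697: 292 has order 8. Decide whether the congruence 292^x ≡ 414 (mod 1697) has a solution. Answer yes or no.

yes

⟨292⟩ has order 8; its elements mod 1697 are {1, 292, 401, 414, 1283, 1296, 1405, 1696}.
414 is in this set.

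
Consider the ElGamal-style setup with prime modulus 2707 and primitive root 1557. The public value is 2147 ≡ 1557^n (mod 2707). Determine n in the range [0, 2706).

798

Baby-step giant-step with m = ceil(sqrt(2706)) = 53.
Baby table (1557^j mod 2707 for j=0..52):
  0:1  1:1557  2:1484  3:1517  4:1465  5:1711  6:339  7:2665
  8:2281  9:2640  10:1254  11:731  12:1227  13:2004  14:1764  15:1650
  16:107  17:1472  18:1782  19:2606  20:2456  21:1708  22:1082  23:920
  24:437  25:952  26:1535  27:2421  28:1353  29:575  30:1965  31:595
  32:621  33:498  34:1184  35:21  36:213  37:1387  38:2080  39:988
  40:740  41:1705  42:1825  43:1882  44:1300  45:1971  46:1816  47:1404
  48:1479  49:1853  50:2166  51:2247  52:1135
Giant step factor: 1557^(-53) ≡ 654 (mod 2707).
Scan 2147·654^i mod 2707 for i = 0, 1, …:
  i=0: 2147   i=1: 1912   i=2: 2521   i=3: 171
  i=4: 847   i=5: 1710   i=6: 349   i=7: 858
  i=8: 783   i=9: 459     …   i=14: 677
  i=15: 1517
Match at i=15, j=3: n = 15·53 + 3 = 798.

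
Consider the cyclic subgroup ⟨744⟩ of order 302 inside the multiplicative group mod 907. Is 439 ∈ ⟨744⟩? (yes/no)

yes

439 ∈ ⟨744⟩ iff 439^302 ≡ 1 (mod 907), since |⟨744⟩| = 302.
439^302 mod 907 = 1.
Since 1 = 1, 439 lies in the subgroup.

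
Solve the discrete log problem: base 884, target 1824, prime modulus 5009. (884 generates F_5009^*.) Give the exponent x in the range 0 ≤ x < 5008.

2004

Baby-step giant-step with m = ceil(sqrt(5008)) = 71.
Baby table (884^j mod 5009 for j=0..70):
  0:1  1:884  2:52  3:887  4:2704  5:1043  6:356  7:4146
  8:3485  9:205  10:896  11:642  12:1511  13:3330  14:3437  15:2854
  16:3409  17:3147  18:1953  19:3356  20:1376  21:4206  22:1426  23:3325
  24:4026  25:2594  26:3983  27:4654  28:1747  29:1576  30:682  31:1808
  32:401  33:3854  34:816  35:48  36:2360  37:2496  38:2504  39:4567
  40:4983  41:2061  42:3657  43:1983  44:4831  45:2936  46:762  47:2402
  48:4561  49:4688  50:1749  51:3344  52:786  53:3582  54:800  55:931
  56:1528  57:3331  58:4321  59:2906  60:4296  61:842  62:2996  63:3712
  64:513  65:2682  66:1631  67:4221  68:4668  69:4105  70:2304
Giant step factor: 884^(-71) ≡ 4172 (mod 5009).
Scan 1824·4172^i mod 5009 for i = 0, 1, …:
  i=0: 1824   i=1: 1057   i=2: 1884   i=3: 927
  i=4: 496   i=5: 595   i=6: 2885   i=7: 4602
  i=8: 47   i=9: 733     …   i=27: 2665
  i=28: 3409
Match at i=28, j=16: x = 28·71 + 16 = 2004.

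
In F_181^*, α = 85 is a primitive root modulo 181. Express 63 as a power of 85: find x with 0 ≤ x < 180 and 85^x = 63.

157

Baby-step giant-step with m = ceil(sqrt(180)) = 14.
Baby table (85^j mod 181 for j=0..13):
  0:1  1:85  2:166  3:173  4:44  5:120  6:64  7:10
  8:126  9:31  10:101  11:78  12:114  13:97
Giant step factor: 85^(-14) ≡ 143 (mod 181).
Scan 63·143^i mod 181 for i = 0, 1, …:
  i=0: 63   i=1: 140   i=2: 110   i=3: 164
  i=4: 103   i=5: 68   i=6: 131   i=7: 90
  i=8: 19   i=9: 2   i=10: 105   i=11: 173
Match at i=11, j=3: x = 11·14 + 3 = 157.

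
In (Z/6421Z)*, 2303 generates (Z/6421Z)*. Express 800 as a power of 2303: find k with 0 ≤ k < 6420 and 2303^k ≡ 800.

3435

Baby-step giant-step with m = ceil(sqrt(6420)) = 81.
Baby table (2303^j mod 6421 for j=0..80):
  0:1  1:2303  2:63  3:3827  4:3969  5:3524  6:6049  7:3698
  8:2248  9:1818  10:362  11:5377  12:3543  13:4859  14:4895  15:4330
  16:177  17:3108  18:4730  19:3174  20:2624  21:911  22:4787  23:6025
  24:6215  25:736  26:6285  27:1421  28:4274  29:6050  30:6001  31:2311
  32:5645  33:4331  34:2480  35:3171  36:2136  37:722  38:6148  39:539
  40:2064  41:1852  42:1612  43:1098  44:5241  45:4964  46:2712  47:4524
  48:3910  49:2488  50:2332  51:2640  52:5654  53:5795  54:3047  55:5509
  56:5752  57:333  58:2800  59:1716  60:3033  61:5372  62:4870  63:4544
  64:5023  65:3748  66:1820  67:4968  68:5503  69:4776  70:6376  71:5522
  72:3586  73:1152  74:1183  75:1945  76:3898  77:536  78:1576  79:1663
  80:2973
Giant step factor: 2303^(-81) ≡ 5404 (mod 6421).
Scan 800·5404^i mod 6421 for i = 0, 1, …:
  i=0: 800   i=1: 1867   i=2: 1877   i=3: 4549
  i=4: 3208   i=5: 5753   i=6: 5151   i=7: 969
  i=8: 3361   i=9: 4256     …   i=41: 1732
  i=42: 4331
Match at i=42, j=33: k = 42·81 + 33 = 3435.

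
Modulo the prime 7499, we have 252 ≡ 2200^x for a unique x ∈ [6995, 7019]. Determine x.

7017

Compute 2200^6995 mod 7499 = 5804, then multiply by 2200 repeatedly:
  2200^6995=5804  2200^6996=5502  2200^6997=1014  2200^6998=3597  2200^6999=1955
  2200^7000=4073  2200^7001=6794  2200^7002=1293  2200^7003=2479  2200^7004=2027
  2200^7005=4994  2200^7006=765  2200^7007=3224  2200^7008=6245  2200^7009=832
  2200^7010=644  2200^7011=6988  2200^7012=650  2200^7013=5190  2200^7014=4522
  2200^7015=4726  2200^7016=3586  2200^7017=252
Found 252 at exponent 7017.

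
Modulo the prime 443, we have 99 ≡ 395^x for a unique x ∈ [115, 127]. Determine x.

Compute 395^115 mod 443 = 74, then multiply by 395 repeatedly:
  395^115=74  395^116=435  395^117=384  395^118=174  395^119=65
  395^120=424  395^121=26  395^122=81  395^123=99
Found 99 at exponent 123.

123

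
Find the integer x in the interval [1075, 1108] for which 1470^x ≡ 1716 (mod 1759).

Compute 1470^1075 mod 1759 = 1211, then multiply by 1470 repeatedly:
  1470^1075=1211  1470^1076=62  1470^1077=1431  1470^1078=1565  1470^1079=1537
  1470^1080=834  1470^1081=1716
Found 1716 at exponent 1081.

1081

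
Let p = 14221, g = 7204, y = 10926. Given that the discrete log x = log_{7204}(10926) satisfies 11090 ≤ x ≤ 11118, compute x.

Compute 7204^11090 mod 14221 = 11296, then multiply by 7204 repeatedly:
  7204^11090=11296  7204^11091=3822  7204^11092=1832  7204^11093=640  7204^11094=2956
  7204^11095=6187  7204^11096=2534  7204^11097=9393  7204^11098=3654  7204^11099=345
  7204^11100=10926
Found 10926 at exponent 11100.

11100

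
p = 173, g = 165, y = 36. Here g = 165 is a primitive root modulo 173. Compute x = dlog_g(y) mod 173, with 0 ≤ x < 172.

76

Baby-step giant-step with m = ceil(sqrt(172)) = 14.
Baby table (165^j mod 173 for j=0..13):
  0:1  1:165  2:64  3:7  4:117  5:102  6:49  7:127
  8:22  9:170  10:24  11:154  12:152  13:168
Giant step factor: 165^(-14) ≡ 13 (mod 173).
Scan 36·13^i mod 173 for i = 0, 1, …:
  i=0: 36   i=1: 122   i=2: 29   i=3: 31
  i=4: 57   i=5: 49
Match at i=5, j=6: x = 5·14 + 6 = 76.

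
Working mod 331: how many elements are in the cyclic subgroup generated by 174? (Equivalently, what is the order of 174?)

The order of 174 must divide p − 1 = 330 = 2 · 3 · 5 · 11.
Divisors: 1, 2, 3, 5, 6, 10, 11, 15, 22, 30, 33, 55, 66, 110, 165, 330.
Check each in increasing order: 174^1 ≡ 174;  174^2 ≡ 155;  174^3 ≡ 159;  174^5 ≡ 151;  174^6 ≡ 125;  174^10 ≡ 293;  174^11 ≡ 8;  174^15 ≡ 220;  174^22 ≡ 64;  174^30 ≡ 74;  174^33 ≡ 181;  174^55 ≡ 330;  174^66 ≡ 323;  174^110 ≡ 1.
Smallest exponent giving 1 is 110.

110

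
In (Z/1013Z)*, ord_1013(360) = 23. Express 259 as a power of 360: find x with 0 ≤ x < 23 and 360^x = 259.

3

Successive powers of 360 modulo 1013:
  360^0=1  360^1=360  360^2=949  360^3=259
So 360^3 ≡ 259 (mod 1013), giving x = 3.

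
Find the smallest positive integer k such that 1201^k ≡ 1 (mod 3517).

879

The order of 1201 must divide p − 1 = 3516 = 2^2 · 3 · 293.
Divisors: 1, 2, 3, 4, 6, 12, 293, 586, 879, 1172, 1758, 3516.
Check each in increasing order: 1201^1 ≡ 1201;  1201^2 ≡ 431;  1201^3 ≡ 632;  1201^4 ≡ 2877;  1201^6 ≡ 2003;  1201^12 ≡ 2629;  1201^293 ≡ 3258;  1201^586 ≡ 258;  1201^879 ≡ 1.
Smallest exponent giving 1 is 879.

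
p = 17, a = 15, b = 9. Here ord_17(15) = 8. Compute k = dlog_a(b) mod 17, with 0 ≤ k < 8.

3

Successive powers of 15 modulo 17:
  15^0=1  15^1=15  15^2=4  15^3=9
So 15^3 ≡ 9 (mod 17), giving k = 3.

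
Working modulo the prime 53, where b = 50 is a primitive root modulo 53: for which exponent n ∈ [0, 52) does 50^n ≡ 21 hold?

Baby-step giant-step with m = ceil(sqrt(52)) = 8.
Baby table (50^j mod 53 for j=0..7):
  0:1  1:50  2:9  3:26  4:28  5:22  6:40  7:39
Giant step factor: 50^(-8) ≡ 24 (mod 53).
Scan 21·24^i mod 53 for i = 0, 1, …:
  i=0: 21   i=1: 27   i=2: 12   i=3: 23
  i=4: 22
Match at i=4, j=5: n = 4·8 + 5 = 37.

37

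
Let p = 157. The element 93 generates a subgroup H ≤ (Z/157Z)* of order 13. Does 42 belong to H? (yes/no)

⟨93⟩ has order 13; its elements mod 157 are {1, 14, 16, 39, 46, 67, 75, 93, 99, 101, 108, 130, 153}.
42 is not in this set.

no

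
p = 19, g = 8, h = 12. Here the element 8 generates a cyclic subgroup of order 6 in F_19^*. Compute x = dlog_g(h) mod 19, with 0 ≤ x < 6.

Successive powers of 8 modulo 19:
  8^0=1  8^1=8  8^2=7  8^3=18  8^4=11  8^5=12
So 8^5 ≡ 12 (mod 19), giving x = 5.

5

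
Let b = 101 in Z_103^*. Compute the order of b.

102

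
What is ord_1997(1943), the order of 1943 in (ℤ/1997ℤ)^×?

499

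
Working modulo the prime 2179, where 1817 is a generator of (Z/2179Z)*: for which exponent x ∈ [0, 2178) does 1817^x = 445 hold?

2121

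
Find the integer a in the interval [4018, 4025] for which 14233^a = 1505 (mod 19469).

4019

Compute 14233^4018 mod 19469 = 17881, then multiply by 14233 repeatedly:
  14233^4018=17881  14233^4019=1505
Found 1505 at exponent 4019.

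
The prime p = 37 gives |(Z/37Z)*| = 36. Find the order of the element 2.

36

The order of 2 must divide p − 1 = 36 = 2^2 · 3^2.
Divisors: 1, 2, 3, 4, 6, 9, 12, 18, 36.
Check each in increasing order: 2^1 ≡ 2;  2^2 ≡ 4;  2^3 ≡ 8;  2^4 ≡ 16;  2^6 ≡ 27;  2^9 ≡ 31;  2^12 ≡ 26;  2^18 ≡ 36;  2^36 ≡ 1.
Smallest exponent giving 1 is 36.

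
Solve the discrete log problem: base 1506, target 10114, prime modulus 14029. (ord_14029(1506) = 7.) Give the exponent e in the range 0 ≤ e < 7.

5

Successive powers of 1506 modulo 14029:
  1506^0=1  1506^1=1506  1506^2=9367  1506^3=7557  1506^4=3323  1506^5=10114
So 1506^5 ≡ 10114 (mod 14029), giving e = 5.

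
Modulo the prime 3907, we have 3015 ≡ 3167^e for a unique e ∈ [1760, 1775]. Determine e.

Compute 3167^1760 mod 3907 = 2964, then multiply by 3167 repeatedly:
  3167^1760=2964  3167^1761=2374  3167^1762=1390  3167^1763=2848  3167^1764=2260
  3167^1765=3703  3167^1766=2494  3167^1767=2451  3167^1768=3015
Found 3015 at exponent 1768.

1768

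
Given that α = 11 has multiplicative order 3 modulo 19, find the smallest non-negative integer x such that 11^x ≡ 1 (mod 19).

Successive powers of 11 modulo 19:
  11^0=1
So 11^0 ≡ 1 (mod 19), giving x = 0.

0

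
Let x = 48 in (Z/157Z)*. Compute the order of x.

78

The order of 48 must divide p − 1 = 156 = 2^2 · 3 · 13.
Divisors: 1, 2, 3, 4, 6, 12, 13, 26, 39, 52, 78, 156.
Check each in increasing order: 48^1 ≡ 48;  48^2 ≡ 106;  48^3 ≡ 64;  48^4 ≡ 89;  48^6 ≡ 14;  48^12 ≡ 39;  48^13 ≡ 145;  48^26 ≡ 144;  48^39 ≡ 156;  48^52 ≡ 12;  48^78 ≡ 1.
Smallest exponent giving 1 is 78.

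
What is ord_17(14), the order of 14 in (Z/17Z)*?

The order of 14 must divide p − 1 = 16 = 2^4.
Divisors: 1, 2, 4, 8, 16.
Check each in increasing order: 14^1 ≡ 14;  14^2 ≡ 9;  14^4 ≡ 13;  14^8 ≡ 16;  14^16 ≡ 1.
Smallest exponent giving 1 is 16.

16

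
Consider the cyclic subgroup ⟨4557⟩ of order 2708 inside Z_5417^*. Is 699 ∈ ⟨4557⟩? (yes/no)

no

699 ∈ ⟨4557⟩ iff 699^2708 ≡ 1 (mod 5417), since |⟨4557⟩| = 2708.
699^2708 mod 5417 = 5416.
Since 5416 ≠ 1, 699 does not lie in the subgroup.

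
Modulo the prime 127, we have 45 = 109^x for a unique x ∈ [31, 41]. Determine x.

31

Compute 109^31 mod 127 = 45, then multiply by 109 repeatedly:
  109^31=45
Found 45 at exponent 31.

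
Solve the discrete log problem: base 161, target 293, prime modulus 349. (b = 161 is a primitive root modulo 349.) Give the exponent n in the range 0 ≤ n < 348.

Baby-step giant-step with m = ceil(sqrt(348)) = 19.
Baby table (161^j mod 349 for j=0..18):
  0:1  1:161  2:95  3:288  4:300  5:138  6:231  7:197
  8:307  9:218  10:198  11:119  12:313  13:137  14:70  15:102
  16:19  17:267  18:60
Giant step factor: 161^(-19) ≡ 215 (mod 349).
Scan 293·215^i mod 349 for i = 0, 1, …:
  i=0: 293   i=1: 175   i=2: 282   i=3: 253
  i=4: 300
Match at i=4, j=4: n = 4·19 + 4 = 80.

80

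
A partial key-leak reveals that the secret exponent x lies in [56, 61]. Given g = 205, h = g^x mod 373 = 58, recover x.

57

Compute 205^56 mod 373 = 235, then multiply by 205 repeatedly:
  205^56=235  205^57=58
Found 58 at exponent 57.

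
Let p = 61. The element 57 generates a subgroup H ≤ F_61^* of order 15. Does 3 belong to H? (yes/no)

no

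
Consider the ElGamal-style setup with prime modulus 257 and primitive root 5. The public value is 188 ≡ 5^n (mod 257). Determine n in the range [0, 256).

Baby-step giant-step with m = ceil(sqrt(256)) = 16.
Baby table (5^j mod 257 for j=0..15):
  0:1  1:5  2:25  3:125  4:111  5:41  6:205  7:254
  8:242  9:182  10:139  11:181  12:134  13:156  14:9  15:45
Giant step factor: 5^(-16) ≡ 8 (mod 257).
Scan 188·8^i mod 257 for i = 0, 1, …:
  i=0: 188   i=1: 219   i=2: 210   i=3: 138
  i=4: 76   i=5: 94   i=6: 238   i=7: 105
  i=8: 69   i=9: 38   i=10: 47   i=11: 119
  i=12: 181
Match at i=12, j=11: n = 12·16 + 11 = 203.

203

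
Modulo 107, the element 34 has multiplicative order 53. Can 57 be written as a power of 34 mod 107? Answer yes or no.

57 ∈ ⟨34⟩ iff 57^53 ≡ 1 (mod 107), since |⟨34⟩| = 53.
57^53 mod 107 = 1.
Since 1 = 1, 57 lies in the subgroup.

yes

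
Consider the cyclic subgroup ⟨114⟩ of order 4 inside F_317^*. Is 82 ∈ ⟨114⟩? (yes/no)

no

82 ∈ ⟨114⟩ iff 82^4 ≡ 1 (mod 317), since |⟨114⟩| = 4.
82^4 mod 317 = 51.
Since 51 ≠ 1, 82 does not lie in the subgroup.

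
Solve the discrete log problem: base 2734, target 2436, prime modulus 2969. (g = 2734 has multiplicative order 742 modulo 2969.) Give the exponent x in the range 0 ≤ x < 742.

Baby-step giant-step with m = ceil(sqrt(742)) = 28.
Baby table (2734^j mod 2969 for j=0..27):
  0:1  1:2734  2:1783  3:2593  4:2259  5:586  6:1833  7:2719
  8:2339  9:2569  10:1961  11:2329  12:1950  13:1945  14:151  15:143
  16:2023  17:2604  18:2643  19:2385  20:666  21:847  22:2847  23:1949
  24:2180  25:1337  26:519  27:2733
Giant step factor: 2734^(-28) ≡ 128 (mod 2969).
Scan 2436·128^i mod 2969 for i = 0, 1, …:
  i=0: 2436   i=1: 63   i=2: 2126   i=3: 1949
Match at i=3, j=23: x = 3·28 + 23 = 107.

107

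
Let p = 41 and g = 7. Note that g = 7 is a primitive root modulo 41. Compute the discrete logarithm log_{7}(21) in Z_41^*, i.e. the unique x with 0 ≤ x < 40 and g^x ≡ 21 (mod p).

26

Successive powers of 7 modulo 41:
  7^0=1  7^1=7  7^2=8  7^3=15  7^4=23  7^5=38
  7^6=20  7^7=17  7^8=37  7^9=13  7^10=9  7^11=22
  7^12=31  7^13=12  7^14=2  7^15=14  7^16=16  7^17=30
  7^18=5  7^19=35  7^20=40  7^21=34  7^22=33  7^23=26
  7^24=18  7^25=3  7^26=21
So 7^26 ≡ 21 (mod 41), giving x = 26.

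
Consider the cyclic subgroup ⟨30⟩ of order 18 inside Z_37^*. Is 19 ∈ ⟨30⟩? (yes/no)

no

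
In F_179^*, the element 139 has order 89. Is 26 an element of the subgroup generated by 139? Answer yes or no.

26 ∈ ⟨139⟩ iff 26^89 ≡ 1 (mod 179), since |⟨139⟩| = 89.
26^89 mod 179 = 178.
Since 178 ≠ 1, 26 does not lie in the subgroup.

no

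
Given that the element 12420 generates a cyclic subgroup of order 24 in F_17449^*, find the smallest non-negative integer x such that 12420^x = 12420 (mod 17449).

Successive powers of 12420 modulo 17449:
  12420^0=1  12420^1=12420
So 12420^1 ≡ 12420 (mod 17449), giving x = 1.

1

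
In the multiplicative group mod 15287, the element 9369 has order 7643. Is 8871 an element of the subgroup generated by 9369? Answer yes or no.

no

8871 ∈ ⟨9369⟩ iff 8871^7643 ≡ 1 (mod 15287), since |⟨9369⟩| = 7643.
8871^7643 mod 15287 = 15286.
Since 15286 ≠ 1, 8871 does not lie in the subgroup.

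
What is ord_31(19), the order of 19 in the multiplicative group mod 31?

The order of 19 must divide p − 1 = 30 = 2 · 3 · 5.
Divisors: 1, 2, 3, 5, 6, 10, 15, 30.
Check each in increasing order: 19^1 ≡ 19;  19^2 ≡ 20;  19^3 ≡ 8;  19^5 ≡ 5;  19^6 ≡ 2;  19^10 ≡ 25;  19^15 ≡ 1.
Smallest exponent giving 1 is 15.

15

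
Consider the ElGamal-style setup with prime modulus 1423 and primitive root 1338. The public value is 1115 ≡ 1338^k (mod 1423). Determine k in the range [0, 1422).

1127

Baby-step giant-step with m = ceil(sqrt(1422)) = 38.
Baby table (1338^j mod 1423 for j=0..37):
  0:1  1:1338  2:110  3:611  4:716  5:329  6:495  7:615
  8:376  9:769  10:93  11:633  12:269  13:1326  14:1130  15:714
  16:499  17:275  18:816  19:367  20:111  21:526  22:826  23:940
  24:1211  25:944  26:871  27:1384  28:469  29:1402  30:362  31:536
  32:1399  33:617  34:206  35:989  36:1315  37:642
Giant step factor: 1338^(-38) ≡ 1007 (mod 1423).
Scan 1115·1007^i mod 1423 for i = 0, 1, …:
  i=0: 1115   i=1: 58   i=2: 63   i=3: 829
  i=4: 925   i=5: 833   i=6: 684   i=7: 56
  i=8: 895   i=9: 506     …   i=28: 1366
  i=29: 944
Match at i=29, j=25: k = 29·38 + 25 = 1127.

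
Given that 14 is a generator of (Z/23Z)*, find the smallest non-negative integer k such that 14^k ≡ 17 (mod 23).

Successive powers of 14 modulo 23:
  14^0=1  14^1=14  14^2=12  14^3=7  14^4=6  14^5=15
  14^6=3  14^7=19  14^8=13  14^9=21  14^10=18  14^11=22
  14^12=9  14^13=11  14^14=16  14^15=17
So 14^15 ≡ 17 (mod 23), giving k = 15.

15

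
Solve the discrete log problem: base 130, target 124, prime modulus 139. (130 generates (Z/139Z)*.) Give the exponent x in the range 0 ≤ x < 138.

100

Baby-step giant-step with m = ceil(sqrt(138)) = 12.
Baby table (130^j mod 139 for j=0..11):
  0:1  1:130  2:81  3:105  4:28  5:26  6:44  7:21
  8:89  9:33  10:120  11:32
Giant step factor: 130^(-12) ≡ 125 (mod 139).
Scan 124·125^i mod 139 for i = 0, 1, …:
  i=0: 124   i=1: 71   i=2: 118   i=3: 16
  i=4: 54   i=5: 78   i=6: 20   i=7: 137
  i=8: 28
Match at i=8, j=4: x = 8·12 + 4 = 100.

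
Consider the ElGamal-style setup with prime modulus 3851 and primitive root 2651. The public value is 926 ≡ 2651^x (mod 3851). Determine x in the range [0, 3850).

Baby-step giant-step with m = ceil(sqrt(3850)) = 63.
Baby table (2651^j mod 3851 for j=0..62):
  0:1  1:2651  2:3577  3:1465  4:1907  5:2945  6:1218  7:1780
  8:1305  9:1357  10:573  11:1729  12:889  13:3778  14:2878  15:747
  16:883  17:3276  18:671  19:3510  20:994  21:1010  22:1065  23:532
  24:866  25:570  26:1478  27:1711  28:3234  29:1008  30:3465  31:1080
  32:1787  33:607  34:3290  35:3126  36:3525  37:2249  38:751  39:3785
  40:2180  41:2680  42:3436  43:1221  44:2031  45:483  46:1901  47:2443
  48:2862  49:692  50:1416  51:2942  52:967  53:2602  54:761  55:3338
  56:3291  57:1926  58:3251  59:3714  60:2658  61:2879  62:3398
Giant step factor: 2651^(-63) ≡ 215 (mod 3851).
Scan 926·215^i mod 3851 for i = 0, 1, …:
  i=0: 926   i=1: 2689   i=2: 485   i=3: 298
  i=4: 2454   i=5: 23   i=6: 1094   i=7: 299
  i=8: 2669   i=9: 36     …   i=56: 2261
  i=57: 889
Match at i=57, j=12: x = 57·63 + 12 = 3603.

3603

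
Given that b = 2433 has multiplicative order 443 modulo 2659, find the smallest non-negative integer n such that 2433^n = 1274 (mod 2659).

84

Baby-step giant-step with m = ceil(sqrt(443)) = 22.
Baby table (2433^j mod 2659 for j=0..21):
  0:1  1:2433  2:555  3:2202  4:2240  5:1629  6:1447  7:35
  8:67  9:812  10:2618  11:1289  12:1176  13:124  14:1225  15:2345
  16:1830  17:1224  18:2571  19:1275  20:1681  21:331
Giant step factor: 2433^(-22) ≡ 999 (mod 2659).
Scan 1274·999^i mod 2659 for i = 0, 1, …:
  i=0: 1274   i=1: 1724   i=2: 1903   i=3: 2571
Match at i=3, j=18: n = 3·22 + 18 = 84.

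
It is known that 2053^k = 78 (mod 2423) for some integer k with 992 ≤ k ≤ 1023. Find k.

1009

Compute 2053^992 mod 2423 = 1557, then multiply by 2053 repeatedly:
  2053^992=1557  2053^993=584  2053^994=1990  2053^995=292  2053^996=995
  2053^997=146  2053^998=1709  2053^999=73  2053^1000=2066  2053^1001=1248
  2053^1002=1033  2053^1003=624  2053^1004=1728  2053^1005=312  2053^1006=864
  2053^1007=156  2053^1008=432  2053^1009=78
Found 78 at exponent 1009.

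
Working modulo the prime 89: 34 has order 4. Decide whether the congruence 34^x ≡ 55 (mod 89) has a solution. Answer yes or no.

yes

⟨34⟩ has order 4; its elements mod 89 are {1, 34, 55, 88}.
55 is in this set.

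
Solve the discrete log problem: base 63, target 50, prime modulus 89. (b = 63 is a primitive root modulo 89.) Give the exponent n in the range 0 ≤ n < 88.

Baby-step giant-step with m = ceil(sqrt(88)) = 10.
Baby table (63^j mod 89 for j=0..9):
  0:1  1:63  2:53  3:46  4:50  5:35  6:69  7:75
  8:8  9:59
Giant step factor: 63^(-10) ≡ 72 (mod 89).
Scan 50·72^i mod 89 for i = 0, 1, …:
  i=0: 50
Match at i=0, j=4: n = 0·10 + 4 = 4.

4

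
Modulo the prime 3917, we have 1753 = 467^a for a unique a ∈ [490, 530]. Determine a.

528

Compute 467^490 mod 3917 = 1110, then multiply by 467 repeatedly:
  467^490=1110  467^491=1326  467^492=356  467^493=1738  467^494=827
  467^495=2343  467^496=1338  467^497=2043  467^498=2250  467^499=994
  467^500=1992  467^501=1935  467^502=2735  467^503=303  467^504=489
  467^505=1177  467^506=1279  467^507=1909  467^508=2344  467^509=1805
  467^510=780  467^511=3896  467^512=1944  467^513=3021  467^514=687
  467^515=3552  467^516=1893  467^517=2706  467^518=2428  467^519=1863
  467^520=447  467^521=1148  467^522=3404  467^523=3283  467^524=1614
  467^525=1674  467^526=2275  467^527=918  467^528=1753
Found 1753 at exponent 528.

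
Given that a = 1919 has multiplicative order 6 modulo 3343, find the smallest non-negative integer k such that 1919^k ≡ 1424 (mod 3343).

Successive powers of 1919 modulo 3343:
  1919^0=1  1919^1=1919  1919^2=1918  1919^3=3342  1919^4=1424
So 1919^4 ≡ 1424 (mod 3343), giving k = 4.

4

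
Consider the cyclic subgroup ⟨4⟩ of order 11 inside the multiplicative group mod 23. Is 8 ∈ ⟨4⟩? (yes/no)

yes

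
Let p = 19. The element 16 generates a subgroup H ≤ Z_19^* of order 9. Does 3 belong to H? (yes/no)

⟨16⟩ has order 9; its elements mod 19 are {1, 4, 5, 6, 7, 9, 11, 16, 17}.
3 is not in this set.

no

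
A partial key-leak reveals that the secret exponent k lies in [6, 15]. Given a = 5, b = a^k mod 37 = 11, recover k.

6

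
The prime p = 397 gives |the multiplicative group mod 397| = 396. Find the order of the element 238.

The order of 238 must divide p − 1 = 396 = 2^2 · 3^2 · 11.
Divisors: 1, 2, 3, 4, 6, 9, 11, 12, 18, 22, 33, 36, 44, 66, 99, 132, 198, 396.
Check each in increasing order: 238^1 ≡ 238;  238^2 ≡ 270;  238^3 ≡ 343;  238^4 ≡ 249;  238^6 ≡ 137;  238^9 ≡ 145;  238^11 ≡ 244;  238^12 ≡ 110;  238^18 ≡ 381;  238^22 ≡ 383;  238^33 ≡ 157;  238^36 ≡ 256;  238^44 ≡ 196;  238^66 ≡ 35;  238^99 ≡ 334;  238^132 ≡ 34;  238^198 ≡ 396;  238^396 ≡ 1.
Smallest exponent giving 1 is 396.

396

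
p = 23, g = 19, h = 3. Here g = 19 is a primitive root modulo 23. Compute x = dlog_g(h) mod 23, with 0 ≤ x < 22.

Successive powers of 19 modulo 23:
  19^0=1  19^1=19  19^2=16  19^3=5  19^4=3
So 19^4 ≡ 3 (mod 23), giving x = 4.

4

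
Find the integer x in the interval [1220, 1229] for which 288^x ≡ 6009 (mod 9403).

1224

Compute 288^1220 mod 9403 = 3973, then multiply by 288 repeatedly:
  288^1220=3973  288^1221=6461  288^1222=8377  288^1223=5408  288^1224=6009
Found 6009 at exponent 1224.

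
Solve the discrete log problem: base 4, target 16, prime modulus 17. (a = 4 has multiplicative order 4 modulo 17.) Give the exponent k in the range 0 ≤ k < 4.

2

Successive powers of 4 modulo 17:
  4^0=1  4^1=4  4^2=16
So 4^2 ≡ 16 (mod 17), giving k = 2.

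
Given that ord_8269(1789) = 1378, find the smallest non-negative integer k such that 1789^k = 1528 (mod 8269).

Baby-step giant-step with m = ceil(sqrt(1378)) = 38.
Baby table (1789^j mod 8269 for j=0..37):
  0:1  1:1789  2:418  3:3592  4:1075  5:4767  6:2824  7:8046
  8:6234  9:6014  10:1077  11:76  12:3660  13:6961  14:115  15:7279
  16:6725  17:7899  18:7859  19:2451  20:2269  21:7431  22:5776  23:5283
  24:8089  25:471  26:7450  27:6691  28:4956  29:1916  30:4358  31:7064
  32:2464  33:719  34:4596  35:2858  36:2720  37:3908
Giant step factor: 1789^(-38) ≡ 451 (mod 8269).
Scan 1528·451^i mod 8269 for i = 0, 1, …:
  i=0: 1528   i=1: 2801   i=2: 6363   i=3: 370
  i=4: 1490   i=5: 2201   i=6: 371   i=7: 1941
  i=8: 7146   i=9: 6205     …   i=20: 6540
  i=21: 5776
Match at i=21, j=22: k = 21·38 + 22 = 820.

820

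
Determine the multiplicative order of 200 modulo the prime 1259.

The order of 200 must divide p − 1 = 1258 = 2 · 17 · 37.
Divisors: 1, 2, 17, 34, 37, 74, 629, 1258.
Check each in increasing order: 200^1 ≡ 200;  200^2 ≡ 971;  200^17 ≡ 29;  200^34 ≡ 841;  200^37 ≡ 943;  200^74 ≡ 395;  200^629 ≡ 1258;  200^1258 ≡ 1.
Smallest exponent giving 1 is 1258.

1258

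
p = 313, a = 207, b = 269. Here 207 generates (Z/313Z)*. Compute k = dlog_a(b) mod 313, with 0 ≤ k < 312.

60

Baby-step giant-step with m = ceil(sqrt(312)) = 18.
Baby table (207^j mod 313 for j=0..17):
  0:1  1:207  2:281  3:262  4:85  5:67  6:97  7:47
  8:26  9:61  10:107  11:239  12:19  13:177  14:18  15:283
  16:50  17:21
Giant step factor: 207^(-18) ≡ 152 (mod 313).
Scan 269·152^i mod 313 for i = 0, 1, …:
  i=0: 269   i=1: 198   i=2: 48   i=3: 97
Match at i=3, j=6: k = 3·18 + 6 = 60.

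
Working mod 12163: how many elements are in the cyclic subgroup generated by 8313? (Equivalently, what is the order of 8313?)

The order of 8313 must divide p − 1 = 12162 = 2 · 3 · 2027.
Divisors: 1, 2, 3, 6, 2027, 4054, 6081, 12162.
Check each in increasing order: 8313^1 ≡ 8313;  8313^2 ≡ 7966;  8313^3 ≡ 5986;  8313^6 ≡ 12161;  8313^2027 ≡ 6468;  8313^4054 ≡ 6467;  8313^6081 ≡ 12162;  8313^12162 ≡ 1.
Smallest exponent giving 1 is 12162.

12162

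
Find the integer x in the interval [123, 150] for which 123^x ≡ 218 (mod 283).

Compute 123^123 mod 283 = 219, then multiply by 123 repeatedly:
  123^123=219  123^124=52  123^125=170  123^126=251  123^127=26
  123^128=85  123^129=267  123^130=13  123^131=184  123^132=275
  123^133=148  123^134=92  123^135=279  123^136=74  123^137=46
  123^138=281  123^139=37  123^140=23  123^141=282  123^142=160
  123^143=153  123^144=141  123^145=80  123^146=218
Found 218 at exponent 146.

146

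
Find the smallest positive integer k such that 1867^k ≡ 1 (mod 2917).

The order of 1867 must divide p − 1 = 2916 = 2^2 · 3^6.
Divisors: 1, 2, 3, 4, 6, 9, 12, 18, 27, 36, 54, 81, 108, 162, 243, 324, 486, 729, 972, 1458, 2916.
Check each in increasing order: 1867^1 ≡ 1867;  1867^2 ≡ 2791;  1867^3 ≡ 1035;  1867^4 ≡ 1291;  1867^6 ≡ 686;  1867^9 ≡ 1179;  1867^12 ≡ 959;  1867^18 ≡ 1549;  1867^27 ≡ 229;  1867^36 ≡ 1627;  1867^54 ≡ 2852;  1867^81 ≡ 2617;  1867^108 ≡ 1308;  1867^162 ≡ 2490;  1867^243 ≡ 2669;  1867^324 ≡ 1475;  1867^486 ≡ 247;  1867^729 ≡ 1.
Smallest exponent giving 1 is 729.

729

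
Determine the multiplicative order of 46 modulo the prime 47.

2

The order of 46 must divide p − 1 = 46 = 2 · 23.
Divisors: 1, 2, 23, 46.
Check each in increasing order: 46^1 ≡ 46;  46^2 ≡ 1.
Smallest exponent giving 1 is 2.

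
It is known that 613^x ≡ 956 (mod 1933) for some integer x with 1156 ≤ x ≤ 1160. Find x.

1159

Compute 613^1156 mod 1933 = 789, then multiply by 613 repeatedly:
  613^1156=789  613^1157=407  613^1158=134  613^1159=956
Found 956 at exponent 1159.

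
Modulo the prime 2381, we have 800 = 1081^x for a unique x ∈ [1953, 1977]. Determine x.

1955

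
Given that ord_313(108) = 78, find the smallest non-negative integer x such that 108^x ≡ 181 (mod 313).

37

Baby-step giant-step with m = ceil(sqrt(78)) = 9.
Baby table (108^j mod 313 for j=0..8):
  0:1  1:108  2:83  3:200  4:3  5:11  6:249  7:287
  8:9
Giant step factor: 108^(-9) ≡ 19 (mod 313).
Scan 181·19^i mod 313 for i = 0, 1, …:
  i=0: 181   i=1: 309   i=2: 237   i=3: 121
  i=4: 108
Match at i=4, j=1: x = 4·9 + 1 = 37.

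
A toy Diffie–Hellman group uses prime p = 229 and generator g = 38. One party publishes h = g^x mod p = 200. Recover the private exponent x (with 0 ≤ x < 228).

83

Baby-step giant-step with m = ceil(sqrt(228)) = 16.
Baby table (38^j mod 229 for j=0..15):
  0:1  1:38  2:70  3:141  4:91  5:23  6:187  7:7
  8:37  9:32  10:71  11:179  12:161  13:164  14:49  15:30
Giant step factor: 38^(-16) ≡ 183 (mod 229).
Scan 200·183^i mod 229 for i = 0, 1, …:
  i=0: 200   i=1: 189   i=2: 8   i=3: 90
  i=4: 211   i=5: 141
Match at i=5, j=3: x = 5·16 + 3 = 83.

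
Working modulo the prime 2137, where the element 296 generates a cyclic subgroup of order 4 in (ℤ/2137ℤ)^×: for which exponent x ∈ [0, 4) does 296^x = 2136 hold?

2

Successive powers of 296 modulo 2137:
  296^0=1  296^1=296  296^2=2136
So 296^2 ≡ 2136 (mod 2137), giving x = 2.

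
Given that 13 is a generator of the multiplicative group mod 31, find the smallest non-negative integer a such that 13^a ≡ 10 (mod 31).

Successive powers of 13 modulo 31:
  13^0=1  13^1=13  13^2=14  13^3=27  13^4=10
So 13^4 ≡ 10 (mod 31), giving a = 4.

4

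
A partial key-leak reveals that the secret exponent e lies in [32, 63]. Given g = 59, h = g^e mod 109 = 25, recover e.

40

Compute 59^32 mod 109 = 81, then multiply by 59 repeatedly:
  59^32=81  59^33=92  59^34=87  59^35=10  59^36=45
  59^37=39  59^38=12  59^39=54  59^40=25
Found 25 at exponent 40.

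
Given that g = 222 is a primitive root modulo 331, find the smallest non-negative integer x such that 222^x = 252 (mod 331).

115

Baby-step giant-step with m = ceil(sqrt(330)) = 19.
Baby table (222^j mod 331 for j=0..18):
  0:1  1:222  2:296  3:174  4:232  5:199  6:155  7:317
  8:202  9:159  10:212  11:62  12:193  13:147  14:196  15:151
  16:91  17:11  18:125
Giant step factor: 222^(-19) ≡ 190 (mod 331).
Scan 252·190^i mod 331 for i = 0, 1, …:
  i=0: 252   i=1: 216   i=2: 327   i=3: 233
  i=4: 247   i=5: 259   i=6: 222
Match at i=6, j=1: x = 6·19 + 1 = 115.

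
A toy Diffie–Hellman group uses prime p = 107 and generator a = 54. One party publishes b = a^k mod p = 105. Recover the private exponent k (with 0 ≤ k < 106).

52

Baby-step giant-step with m = ceil(sqrt(106)) = 11.
Baby table (54^j mod 107 for j=0..10):
  0:1  1:54  2:27  3:67  4:87  5:97  6:102  7:51
  8:79  9:93  10:100
Giant step factor: 54^(-11) ≡ 15 (mod 107).
Scan 105·15^i mod 107 for i = 0, 1, …:
  i=0: 105   i=1: 77   i=2: 85   i=3: 98
  i=4: 79
Match at i=4, j=8: k = 4·11 + 8 = 52.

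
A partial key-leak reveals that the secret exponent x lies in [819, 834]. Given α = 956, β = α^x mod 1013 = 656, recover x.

Compute 956^819 mod 1013 = 342, then multiply by 956 repeatedly:
  956^819=342  956^820=766  956^821=910  956^822=806  956^823=656
Found 656 at exponent 823.

823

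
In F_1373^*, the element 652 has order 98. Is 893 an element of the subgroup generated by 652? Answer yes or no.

893 ∈ ⟨652⟩ iff 893^98 ≡ 1 (mod 1373), since |⟨652⟩| = 98.
893^98 mod 1373 = 1040.
Since 1040 ≠ 1, 893 does not lie in the subgroup.

no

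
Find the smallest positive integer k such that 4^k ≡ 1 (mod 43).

7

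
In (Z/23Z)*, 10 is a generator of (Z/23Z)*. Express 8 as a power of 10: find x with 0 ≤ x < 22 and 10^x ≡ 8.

2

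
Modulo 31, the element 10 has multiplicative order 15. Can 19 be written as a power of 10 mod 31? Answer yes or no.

⟨10⟩ has order 15; its elements mod 31 are {1, 2, 4, 5, 7, 8, 9, 10, 14, 16, 18, 19, 20, 25, 28}.
19 is in this set.

yes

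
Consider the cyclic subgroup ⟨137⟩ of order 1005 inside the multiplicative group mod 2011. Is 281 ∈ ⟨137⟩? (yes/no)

no

281 ∈ ⟨137⟩ iff 281^1005 ≡ 1 (mod 2011), since |⟨137⟩| = 1005.
281^1005 mod 2011 = 2010.
Since 2010 ≠ 1, 281 does not lie in the subgroup.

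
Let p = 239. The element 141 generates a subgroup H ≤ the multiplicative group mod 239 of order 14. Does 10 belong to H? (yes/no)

yes

⟨141⟩ has order 14; its elements mod 239 are {1, 10, 24, 38, 44, 98, 100, 139, 141, 195, 201, 215, 229, 238}.
10 is in this set.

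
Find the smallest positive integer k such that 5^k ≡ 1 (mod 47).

The order of 5 must divide p − 1 = 46 = 2 · 23.
Divisors: 1, 2, 23, 46.
Check each in increasing order: 5^1 ≡ 5;  5^2 ≡ 25;  5^23 ≡ 46;  5^46 ≡ 1.
Smallest exponent giving 1 is 46.

46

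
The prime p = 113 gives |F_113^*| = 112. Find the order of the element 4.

14

The order of 4 must divide p − 1 = 112 = 2^4 · 7.
Divisors: 1, 2, 4, 7, 8, 14, 16, 28, 56, 112.
Check each in increasing order: 4^1 ≡ 4;  4^2 ≡ 16;  4^4 ≡ 30;  4^7 ≡ 112;  4^8 ≡ 109;  4^14 ≡ 1.
Smallest exponent giving 1 is 14.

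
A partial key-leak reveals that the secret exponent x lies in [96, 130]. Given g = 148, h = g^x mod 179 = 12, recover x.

108

Compute 148^96 mod 179 = 145, then multiply by 148 repeatedly:
  148^96=145  148^97=159  148^98=83  148^99=112  148^100=108
  148^101=53  148^102=147  148^103=97  148^104=36  148^105=137
  148^106=49  148^107=92  148^108=12
Found 12 at exponent 108.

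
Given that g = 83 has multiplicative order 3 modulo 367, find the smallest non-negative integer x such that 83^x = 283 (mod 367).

2

Successive powers of 83 modulo 367:
  83^0=1  83^1=83  83^2=283
So 83^2 ≡ 283 (mod 367), giving x = 2.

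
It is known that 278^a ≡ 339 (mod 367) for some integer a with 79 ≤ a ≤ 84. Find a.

Compute 278^79 mod 367 = 339, then multiply by 278 repeatedly:
  278^79=339
Found 339 at exponent 79.

79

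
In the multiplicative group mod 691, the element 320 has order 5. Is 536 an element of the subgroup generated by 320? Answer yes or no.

no

⟨320⟩ has order 5; its elements mod 691 are {1, 89, 132, 149, 320}.
536 is not in this set.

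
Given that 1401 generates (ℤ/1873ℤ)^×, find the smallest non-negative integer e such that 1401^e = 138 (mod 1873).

Baby-step giant-step with m = ceil(sqrt(1872)) = 44.
Baby table (1401^j mod 1873 for j=0..43):
  0:1  1:1401  2:1770  3:1791  4:1244  5:954  6:1105  7:1007
  8:438  9:1167  10:1711  11:1544  12:1702  13:173  14:756  15:911
  16:798  17:1690  18:218  19:119  20:22  21:854  22:1480  23:69
  24:1146  25:385  26:1834  27:1551  28:271  29:1325  30:182  31:254
  32:1857  33:60  34:1648  35:1312  36:699  37:1593  38:1050  39:745
  40:484  41:58  42:719  43:1518
Giant step factor: 1401^(-44) ≡ 1478 (mod 1873).
Scan 138·1478^i mod 1873 for i = 0, 1, …:
  i=0: 138   i=1: 1680   i=2: 1315   i=3: 1269
  i=4: 709   i=5: 895   i=6: 472   i=7: 860
  i=8: 1186   i=9: 1653     …   i=26: 1332
  i=27: 173
Match at i=27, j=13: e = 27·44 + 13 = 1201.

1201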